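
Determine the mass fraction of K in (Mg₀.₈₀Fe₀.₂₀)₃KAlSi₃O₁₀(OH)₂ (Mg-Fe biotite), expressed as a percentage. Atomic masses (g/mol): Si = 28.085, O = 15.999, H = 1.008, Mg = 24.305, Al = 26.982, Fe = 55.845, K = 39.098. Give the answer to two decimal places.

8.96 mass %

Molar mass of (Mg₀.₈₀Fe₀.₂₀)₃KAlSi₃O₁₀(OH)₂: 2.40×24.305 + 0.60×55.845 + 1×39.098 + 1×26.982 + 3×28.085 + 12×15.999 + 2×1.008 = 436.178 g/mol.
Mass of K per formula unit: 1 × 39.098 = 39.098 g.
Weight fraction K = 39.098 / 436.178 = 0.0896.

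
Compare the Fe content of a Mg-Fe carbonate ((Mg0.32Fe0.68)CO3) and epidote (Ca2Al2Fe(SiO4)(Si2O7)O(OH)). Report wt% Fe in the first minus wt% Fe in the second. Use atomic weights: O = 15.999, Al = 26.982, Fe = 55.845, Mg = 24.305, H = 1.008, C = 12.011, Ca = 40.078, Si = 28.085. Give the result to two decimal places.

First mineral: 37.975 g Fe in 105.760 g formula = 35.91 wt% Fe.
Second mineral: 55.845 g Fe in 483.215 g formula = 11.56 wt% Fe.
35.91% − 11.56% gives a difference of 24.35 percentage points.

24.35 percentage points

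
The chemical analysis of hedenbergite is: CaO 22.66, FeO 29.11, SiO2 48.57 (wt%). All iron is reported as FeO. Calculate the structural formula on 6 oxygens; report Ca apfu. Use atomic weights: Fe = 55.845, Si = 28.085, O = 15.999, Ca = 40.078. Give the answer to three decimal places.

22.66 wt% CaO ÷ 56.077 g/mol = 0.40409 mol, giving 0.40409 Ca and 0.40409 O.
29.11 wt% FeO ÷ 71.844 g/mol = 0.40518 mol, giving 0.40518 Fe and 0.40518 O.
48.57 wt% SiO2 ÷ 60.083 g/mol = 0.80838 mol, giving 0.80838 Si and 1.61676 O.
Oxygen sums to 2.42603; scaling by 6/2.42603 = 2.47318 puts the formula on 6 O.
Ca: 0.40409 × 2.47318 = 0.999 atoms per formula unit.

0.999 Ca apfu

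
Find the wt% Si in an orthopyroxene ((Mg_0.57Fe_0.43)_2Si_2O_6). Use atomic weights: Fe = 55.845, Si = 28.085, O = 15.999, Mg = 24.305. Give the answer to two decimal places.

Formula mass = 1.14·24.305 + 0.86·55.845 + 2·28.085 + 6·15.999 = 227.898 g/mol, of which 56.170 g is Si.
So Si makes up 56.170/227.898 = 0.2465 of the mass, i.e. 24.65%.

24.65 mass %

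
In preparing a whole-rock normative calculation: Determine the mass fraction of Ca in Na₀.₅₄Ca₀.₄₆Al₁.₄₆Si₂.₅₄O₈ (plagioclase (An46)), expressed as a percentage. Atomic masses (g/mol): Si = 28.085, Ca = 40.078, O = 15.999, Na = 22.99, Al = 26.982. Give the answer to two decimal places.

Formula mass = 0.54×22.99 + 0.46×40.078 + 1.46×26.982 + 2.54×28.085 + 8×15.999 = 269.572 g/mol, of which 18.436 g is Ca.
So Ca makes up 18.436/269.572 = 0.0684 of the mass, i.e. 6.84%.

6.84 weight percent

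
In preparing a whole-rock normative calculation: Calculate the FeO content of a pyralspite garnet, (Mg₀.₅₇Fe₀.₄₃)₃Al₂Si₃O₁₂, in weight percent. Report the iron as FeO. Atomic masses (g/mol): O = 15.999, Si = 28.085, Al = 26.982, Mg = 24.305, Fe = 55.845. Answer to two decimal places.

Molar mass of (Mg₀.₅₇Fe₀.₄₃)₃Al₂Si₃O₁₂ = 1.71·24.305 + 1.29·55.845 + 2·26.982 + 3·28.085 + 12·15.999 = 443.809 g/mol.
Each formula unit contains 1.29 Fe, equivalent to 1.29/1 = 1.2900 mol FeO.
M(FeO) = 1×55.845 + 1×15.999 = 71.844 g/mol.
Mass of FeO per formula unit = 1.2900 × 71.844 = 92.679 g.
FeO wt% = 92.679 / 443.809 × 100 = 20.88%.

20.88 wt%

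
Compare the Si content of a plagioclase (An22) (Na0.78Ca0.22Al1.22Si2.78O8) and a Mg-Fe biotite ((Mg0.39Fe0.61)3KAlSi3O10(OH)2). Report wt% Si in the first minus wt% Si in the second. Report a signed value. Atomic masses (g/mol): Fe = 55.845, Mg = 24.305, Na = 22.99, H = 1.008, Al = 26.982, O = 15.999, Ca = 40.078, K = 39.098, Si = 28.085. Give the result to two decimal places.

Si in Na0.78Ca0.22Al1.22Si2.78O8: molar mass 265.736 g/mol; 2.78×28.085 = 78.076 g → 29.38 wt%.
Si in (Mg0.39Fe0.61)3KAlSi3O10(OH)2: molar mass 474.972 g/mol; 3×28.085 = 84.255 g → 17.74 wt%.
Difference = 29.38 − 17.74 = 11.64 percentage points.

11.64 percentage points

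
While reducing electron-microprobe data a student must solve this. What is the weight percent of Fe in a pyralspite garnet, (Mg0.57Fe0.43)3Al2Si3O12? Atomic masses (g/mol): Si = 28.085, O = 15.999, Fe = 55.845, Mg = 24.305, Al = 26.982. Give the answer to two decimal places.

16.23 weight percent

Molar mass of (Mg0.57Fe0.43)3Al2Si3O12: 1.71*24.305 + 1.29*55.845 + 2*26.982 + 3*28.085 + 12*15.999 = 443.809 g/mol.
Mass of Fe per formula unit: 1.29 × 55.845 = 72.040 g.
Weight fraction Fe = 72.040 / 443.809 = 0.1623.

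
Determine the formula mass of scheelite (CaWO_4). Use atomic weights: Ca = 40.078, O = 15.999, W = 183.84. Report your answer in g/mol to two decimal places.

287.91 g/mol

Ca: 1 × 40.078 = 40.0780
W: 1 × 183.84 = 183.8400
O: 4 × 15.999 = 63.9960
Summing the contributions gives the formula mass.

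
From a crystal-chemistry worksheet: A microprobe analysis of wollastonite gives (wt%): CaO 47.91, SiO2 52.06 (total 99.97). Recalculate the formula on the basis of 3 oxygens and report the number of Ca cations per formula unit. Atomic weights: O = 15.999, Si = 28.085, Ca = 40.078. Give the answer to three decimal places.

CaO (M=56.077): mol = 0.85436; Ca = 0.85436, O = 0.85436.
SiO2 (M=60.083): mol = 0.86647; Si = 0.86647, O = 1.73294.
ΣO = 2.58730; factor = 3/ΣO = 1.15951.
Ca apfu = 0.85436 × 1.15951 = 0.991.

0.991 Ca apfu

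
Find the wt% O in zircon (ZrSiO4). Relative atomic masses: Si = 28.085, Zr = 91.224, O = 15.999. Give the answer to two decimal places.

34.91 mass %

Molar mass of ZrSiO4: 1·91.224 + 1·28.085 + 4·15.999 = 183.305 g/mol.
Mass of O per formula unit: 4 × 15.999 = 63.996 g.
Weight fraction O = 63.996 / 183.305 = 0.3491.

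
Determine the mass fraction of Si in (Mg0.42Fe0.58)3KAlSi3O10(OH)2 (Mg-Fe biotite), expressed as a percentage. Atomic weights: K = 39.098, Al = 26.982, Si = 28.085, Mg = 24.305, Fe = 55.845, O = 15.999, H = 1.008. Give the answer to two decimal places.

17.85 wt%

M((Mg0.42Fe0.58)3KAlSi3O10(OH)2) = 472.134 g/mol.
Si contributes 3 × 28.085 = 84.255 g per mole.
84.255/472.134 = 0.1785 → 17.85%.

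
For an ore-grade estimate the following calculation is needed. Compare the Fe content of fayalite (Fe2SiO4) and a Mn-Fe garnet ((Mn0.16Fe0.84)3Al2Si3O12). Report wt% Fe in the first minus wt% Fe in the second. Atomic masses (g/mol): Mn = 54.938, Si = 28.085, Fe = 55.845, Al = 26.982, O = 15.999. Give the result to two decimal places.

26.51 percentage points

M(Fe2SiO4) = 203.771 g/mol, so wt% Fe = 111.690/203.771 × 100 = 54.81%.
M((Mn0.16Fe0.84)3Al2Si3O12) = 497.307 g/mol, so wt% Fe = 140.729/497.307 × 100 = 28.30%.
54.81 − 28.30 = 26.51 pp.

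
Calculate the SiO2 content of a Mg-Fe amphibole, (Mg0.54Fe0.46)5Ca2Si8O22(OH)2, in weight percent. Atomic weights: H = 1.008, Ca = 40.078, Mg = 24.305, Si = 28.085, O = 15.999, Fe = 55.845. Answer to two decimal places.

Molar mass of (Mg0.54Fe0.46)5Ca2Si8O22(OH)2 = 2.70·24.305 + 2.30·55.845 + 2·40.078 + 8·28.085 + 24·15.999 + 2·1.008 = 884.895 g/mol.
Each formula unit contains 8 Si, equivalent to 8/1 = 8.0000 mol SiO2.
M(SiO2) = 1×28.085 + 2×15.999 = 60.083 g/mol.
Mass of SiO2 per formula unit = 8.0000 × 60.083 = 480.664 g.
SiO2 wt% = 480.664 / 884.895 × 100 = 54.32%.

54.32 wt%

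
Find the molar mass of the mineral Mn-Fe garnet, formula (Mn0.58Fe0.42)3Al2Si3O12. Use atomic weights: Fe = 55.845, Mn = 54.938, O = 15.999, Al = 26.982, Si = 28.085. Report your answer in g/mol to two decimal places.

496.16 g/mol

Mn: 1.74 × 54.938 = 95.5921
Fe: 1.26 × 55.845 = 70.3647
Al: 2 × 26.982 = 53.9640
Si: 3 × 28.085 = 84.2550
O: 12 × 15.999 = 191.9880
Summing the contributions gives the formula mass.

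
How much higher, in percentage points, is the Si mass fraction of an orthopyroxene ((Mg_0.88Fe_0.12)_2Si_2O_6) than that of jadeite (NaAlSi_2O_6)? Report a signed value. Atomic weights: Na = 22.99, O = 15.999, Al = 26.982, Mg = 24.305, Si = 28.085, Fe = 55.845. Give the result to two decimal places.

-0.83 percentage points

First mineral: 56.170 g Si in 208.344 g formula = 26.96 wt% Si.
Second mineral: 56.170 g Si in 202.136 g formula = 27.79 wt% Si.
26.96% − 27.79% gives a difference of -0.83 percentage points.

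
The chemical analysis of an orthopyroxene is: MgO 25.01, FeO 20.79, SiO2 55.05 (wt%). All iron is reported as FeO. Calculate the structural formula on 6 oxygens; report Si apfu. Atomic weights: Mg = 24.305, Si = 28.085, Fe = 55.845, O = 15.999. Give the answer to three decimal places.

MgO (M=40.304): mol = 0.62053; Mg = 0.62053, O = 0.62053.
FeO (M=71.844): mol = 0.28938; Fe = 0.28938, O = 0.28938.
SiO2 (M=60.083): mol = 0.91623; Si = 0.91623, O = 1.83246.
ΣO = 2.74237; factor = 6/ΣO = 2.18789.
Si apfu = 0.91623 × 2.18789 = 2.005.

2.005 Si apfu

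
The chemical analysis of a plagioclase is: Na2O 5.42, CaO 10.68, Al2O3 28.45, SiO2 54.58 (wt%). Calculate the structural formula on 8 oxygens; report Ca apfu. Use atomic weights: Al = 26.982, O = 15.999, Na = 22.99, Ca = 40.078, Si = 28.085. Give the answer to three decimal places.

5.42 wt% Na2O ÷ 61.979 g/mol = 0.08745 mol, giving 0.17490 Na and 0.08745 O.
10.68 wt% CaO ÷ 56.077 g/mol = 0.19045 mol, giving 0.19045 Ca and 0.19045 O.
28.45 wt% Al2O3 ÷ 101.961 g/mol = 0.27903 mol, giving 0.55806 Al and 0.83709 O.
54.58 wt% SiO2 ÷ 60.083 g/mol = 0.90841 mol, giving 0.90841 Si and 1.81682 O.
Oxygen sums to 2.93181; scaling by 8/2.93181 = 2.72869 puts the formula on 8 O.
Ca: 0.19045 × 2.72869 = 0.520 atoms per formula unit.

0.520 Ca apfu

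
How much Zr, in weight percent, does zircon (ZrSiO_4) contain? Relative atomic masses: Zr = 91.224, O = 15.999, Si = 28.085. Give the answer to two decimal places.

Formula mass = 1·91.224 + 1·28.085 + 4·15.999 = 183.305 g/mol, of which 91.224 g is Zr.
So Zr makes up 91.224/183.305 = 0.4977 of the mass, i.e. 49.77%.

49.77 weight percent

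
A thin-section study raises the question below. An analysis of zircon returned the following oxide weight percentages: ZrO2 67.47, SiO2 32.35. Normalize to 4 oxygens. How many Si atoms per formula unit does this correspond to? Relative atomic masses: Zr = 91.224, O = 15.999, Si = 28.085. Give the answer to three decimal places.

67.47 wt% ZrO2 ÷ 123.222 g/mol = 0.54755 mol, giving 0.54755 Zr and 1.09510 O.
32.35 wt% SiO2 ÷ 60.083 g/mol = 0.53842 mol, giving 0.53842 Si and 1.07684 O.
Oxygen sums to 2.17194; scaling by 4/2.17194 = 1.84167 puts the formula on 4 O.
Si: 0.53842 × 1.84167 = 0.992 atoms per formula unit.

0.992 Si apfu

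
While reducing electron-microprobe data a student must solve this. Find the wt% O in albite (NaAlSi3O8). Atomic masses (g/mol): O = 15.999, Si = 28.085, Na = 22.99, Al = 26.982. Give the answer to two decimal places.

M(NaAlSi3O8) = 262.219 g/mol.
O contributes 8 × 15.999 = 127.992 g per mole.
127.992/262.219 = 0.4881 → 48.81%.

48.81 weight percent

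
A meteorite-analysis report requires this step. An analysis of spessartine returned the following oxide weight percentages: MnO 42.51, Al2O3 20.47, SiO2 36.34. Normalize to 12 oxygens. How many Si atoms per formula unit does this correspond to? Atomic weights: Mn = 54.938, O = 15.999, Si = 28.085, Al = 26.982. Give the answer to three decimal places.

MnO (M=70.937): mol = 0.59926; Mn = 0.59926, O = 0.59926.
Al2O3 (M=101.961): mol = 0.20076; Al = 0.40152, O = 0.60228.
SiO2 (M=60.083): mol = 0.60483; Si = 0.60483, O = 1.20966.
ΣO = 2.41120; factor = 12/ΣO = 4.97678.
Si apfu = 0.60483 × 4.97678 = 3.010.

3.010 Si apfu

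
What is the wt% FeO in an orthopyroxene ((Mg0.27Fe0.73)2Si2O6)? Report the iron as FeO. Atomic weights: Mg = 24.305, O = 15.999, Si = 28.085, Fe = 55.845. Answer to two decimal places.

Molar mass of (Mg0.27Fe0.73)2Si2O6 = 0.54*24.305 + 1.46*55.845 + 2*28.085 + 6*15.999 = 246.822 g/mol.
Each formula unit contains 1.46 Fe, equivalent to 1.46/1 = 1.4600 mol FeO.
M(FeO) = 1×55.845 + 1×15.999 = 71.844 g/mol.
Mass of FeO per formula unit = 1.4600 × 71.844 = 104.892 g.
FeO wt% = 104.892 / 246.822 × 100 = 42.50%.

42.50 wt%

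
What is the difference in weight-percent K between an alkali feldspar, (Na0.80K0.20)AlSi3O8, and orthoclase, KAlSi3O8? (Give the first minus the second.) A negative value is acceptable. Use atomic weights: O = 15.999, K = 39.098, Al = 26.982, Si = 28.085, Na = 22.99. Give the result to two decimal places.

M((Na0.80K0.20)AlSi3O8) = 265.441 g/mol, so wt% K = 7.820/265.441 × 100 = 2.95%.
M(KAlSi3O8) = 278.327 g/mol, so wt% K = 39.098/278.327 × 100 = 14.05%.
2.95 − 14.05 = -11.10 pp.

-11.10 percentage points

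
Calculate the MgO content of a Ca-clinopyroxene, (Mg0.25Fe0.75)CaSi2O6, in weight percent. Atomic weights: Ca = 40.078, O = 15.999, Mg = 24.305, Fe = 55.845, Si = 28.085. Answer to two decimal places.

4.19 wt%

Molar mass of (Mg0.25Fe0.75)CaSi2O6 = 0.25·24.305 + 0.75·55.845 + 1·40.078 + 2·28.085 + 6·15.999 = 240.202 g/mol.
Each formula unit contains 0.25 Mg, equivalent to 0.25/1 = 0.2500 mol MgO.
M(MgO) = 1×24.305 + 1×15.999 = 40.304 g/mol.
Mass of MgO per formula unit = 0.2500 × 40.304 = 10.076 g.
MgO wt% = 10.076 / 240.202 × 100 = 4.19%.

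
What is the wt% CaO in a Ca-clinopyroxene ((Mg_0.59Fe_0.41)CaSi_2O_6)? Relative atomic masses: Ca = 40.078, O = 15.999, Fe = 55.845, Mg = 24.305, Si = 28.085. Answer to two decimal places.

Molar mass of (Mg_0.59Fe_0.41)CaSi_2O_6 = 0.59×24.305 + 0.41×55.845 + 1×40.078 + 2×28.085 + 6×15.999 = 229.478 g/mol.
Each formula unit contains 1 Ca, equivalent to 1/1 = 1.0000 mol CaO.
M(CaO) = 1×40.078 + 1×15.999 = 56.077 g/mol.
Mass of CaO per formula unit = 1.0000 × 56.077 = 56.077 g.
CaO wt% = 56.077 / 229.478 × 100 = 24.44%.

24.44 wt%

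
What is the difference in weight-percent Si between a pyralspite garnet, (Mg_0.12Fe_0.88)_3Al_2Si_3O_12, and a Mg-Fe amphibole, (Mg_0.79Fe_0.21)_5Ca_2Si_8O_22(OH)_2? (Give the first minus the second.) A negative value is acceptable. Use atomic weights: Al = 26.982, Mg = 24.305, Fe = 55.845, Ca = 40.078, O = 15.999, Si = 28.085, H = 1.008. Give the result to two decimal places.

M((Mg_0.12Fe_0.88)_3Al_2Si_3O_12) = 486.388 g/mol, so wt% Si = 84.255/486.388 × 100 = 17.32%.
M((Mg_0.79Fe_0.21)_5Ca_2Si_8O_22(OH)_2) = 845.470 g/mol, so wt% Si = 224.680/845.470 × 100 = 26.57%.
17.32 − 26.57 = -9.25 pp.

-9.25 percentage points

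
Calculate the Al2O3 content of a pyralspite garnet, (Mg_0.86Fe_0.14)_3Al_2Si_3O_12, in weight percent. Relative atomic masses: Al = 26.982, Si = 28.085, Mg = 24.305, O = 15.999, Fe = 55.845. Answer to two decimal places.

24.49 wt%

M((Mg_0.86Fe_0.14)_3Al_2Si_3O_12) = 416.369 g/mol; M(Al2O3) = 101.961 g/mol.
Moles Al2O3 per formula unit = 2 Al ÷ 2 = 1.0000.
Al2O3 fraction = (1.0000 × 101.961) / 416.369 = 101.961/416.369 = 0.2449.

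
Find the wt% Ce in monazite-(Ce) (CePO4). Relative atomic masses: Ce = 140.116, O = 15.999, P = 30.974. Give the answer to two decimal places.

59.60 weight percent

Formula mass = 1*140.116 + 1*30.974 + 4*15.999 = 235.086 g/mol, of which 140.116 g is Ce.
So Ce makes up 140.116/235.086 = 0.5960 of the mass, i.e. 59.60%.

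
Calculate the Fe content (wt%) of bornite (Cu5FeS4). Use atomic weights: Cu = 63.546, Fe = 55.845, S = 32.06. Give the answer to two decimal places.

11.13 wt%

Formula mass = 5×63.546 + 1×55.845 + 4×32.06 = 501.815 g/mol, of which 55.845 g is Fe.
So Fe makes up 55.845/501.815 = 0.1113 of the mass, i.e. 11.13%.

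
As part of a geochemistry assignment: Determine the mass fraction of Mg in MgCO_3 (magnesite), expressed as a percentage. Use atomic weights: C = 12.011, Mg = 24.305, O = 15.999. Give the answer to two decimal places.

28.83 wt%

M(MgCO_3) = 84.313 g/mol.
Mg contributes 1 × 24.305 = 24.305 g per mole.
24.305/84.313 = 0.2883 → 28.83%.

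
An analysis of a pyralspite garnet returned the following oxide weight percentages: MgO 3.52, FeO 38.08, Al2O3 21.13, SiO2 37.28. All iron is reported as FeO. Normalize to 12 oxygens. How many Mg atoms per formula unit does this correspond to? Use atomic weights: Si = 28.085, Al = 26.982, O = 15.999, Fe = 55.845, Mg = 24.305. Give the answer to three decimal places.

0.423 Mg apfu

3.52 wt% MgO ÷ 40.304 g/mol = 0.08734 mol, giving 0.08734 Mg and 0.08734 O.
38.08 wt% FeO ÷ 71.844 g/mol = 0.53004 mol, giving 0.53004 Fe and 0.53004 O.
21.13 wt% Al2O3 ÷ 101.961 g/mol = 0.20724 mol, giving 0.41448 Al and 0.62172 O.
37.28 wt% SiO2 ÷ 60.083 g/mol = 0.62048 mol, giving 0.62048 Si and 1.24096 O.
Oxygen sums to 2.48006; scaling by 12/2.48006 = 4.83859 puts the formula on 12 O.
Mg: 0.08734 × 4.83859 = 0.423 atoms per formula unit.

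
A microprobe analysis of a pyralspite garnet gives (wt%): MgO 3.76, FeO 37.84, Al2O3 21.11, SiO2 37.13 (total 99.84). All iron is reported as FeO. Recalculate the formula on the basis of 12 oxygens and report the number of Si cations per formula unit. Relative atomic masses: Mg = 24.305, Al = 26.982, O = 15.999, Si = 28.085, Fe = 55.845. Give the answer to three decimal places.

MgO (M=40.304): mol = 0.09329; Mg = 0.09329, O = 0.09329.
FeO (M=71.844): mol = 0.52670; Fe = 0.52670, O = 0.52670.
Al2O3 (M=101.961): mol = 0.20704; Al = 0.41408, O = 0.62112.
SiO2 (M=60.083): mol = 0.61798; Si = 0.61798, O = 1.23596.
ΣO = 2.47707; factor = 12/ΣO = 4.84443.
Si apfu = 0.61798 × 4.84443 = 2.994.

2.994 Si apfu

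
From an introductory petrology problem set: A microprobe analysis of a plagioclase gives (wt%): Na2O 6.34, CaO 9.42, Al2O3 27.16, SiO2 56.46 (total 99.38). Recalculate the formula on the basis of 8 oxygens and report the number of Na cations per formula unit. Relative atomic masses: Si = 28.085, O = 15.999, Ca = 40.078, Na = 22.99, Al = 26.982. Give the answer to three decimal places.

Na2O (M=61.979): mol = 0.10229; Na = 0.20458, O = 0.10229.
CaO (M=56.077): mol = 0.16798; Ca = 0.16798, O = 0.16798.
Al2O3 (M=101.961): mol = 0.26638; Al = 0.53276, O = 0.79914.
SiO2 (M=60.083): mol = 0.93970; Si = 0.93970, O = 1.87940.
ΣO = 2.94881; factor = 8/ΣO = 2.71296.
Na apfu = 0.20458 × 2.71296 = 0.555.

0.555 Na apfu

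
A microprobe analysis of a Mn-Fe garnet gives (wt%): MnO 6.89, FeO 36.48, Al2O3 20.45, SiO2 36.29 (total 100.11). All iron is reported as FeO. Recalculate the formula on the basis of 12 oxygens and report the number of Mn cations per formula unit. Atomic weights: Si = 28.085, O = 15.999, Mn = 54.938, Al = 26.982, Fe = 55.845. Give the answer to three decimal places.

0.483 Mn apfu

6.89 wt% MnO ÷ 70.937 g/mol = 0.09713 mol, giving 0.09713 Mn and 0.09713 O.
36.48 wt% FeO ÷ 71.844 g/mol = 0.50777 mol, giving 0.50777 Fe and 0.50777 O.
20.45 wt% Al2O3 ÷ 101.961 g/mol = 0.20057 mol, giving 0.40114 Al and 0.60171 O.
36.29 wt% SiO2 ÷ 60.083 g/mol = 0.60400 mol, giving 0.60400 Si and 1.20800 O.
Oxygen sums to 2.41461; scaling by 12/2.41461 = 4.96975 puts the formula on 12 O.
Mn: 0.09713 × 4.96975 = 0.483 atoms per formula unit.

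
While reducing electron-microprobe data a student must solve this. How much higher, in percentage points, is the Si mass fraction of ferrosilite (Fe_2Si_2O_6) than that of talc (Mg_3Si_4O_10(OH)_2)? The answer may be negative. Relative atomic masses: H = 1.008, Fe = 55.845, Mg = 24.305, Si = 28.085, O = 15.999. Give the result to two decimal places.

First mineral: 56.170 g Si in 263.854 g formula = 21.29 wt% Si.
Second mineral: 112.340 g Si in 379.259 g formula = 29.62 wt% Si.
21.29% − 29.62% gives a difference of -8.33 percentage points.

-8.33 percentage points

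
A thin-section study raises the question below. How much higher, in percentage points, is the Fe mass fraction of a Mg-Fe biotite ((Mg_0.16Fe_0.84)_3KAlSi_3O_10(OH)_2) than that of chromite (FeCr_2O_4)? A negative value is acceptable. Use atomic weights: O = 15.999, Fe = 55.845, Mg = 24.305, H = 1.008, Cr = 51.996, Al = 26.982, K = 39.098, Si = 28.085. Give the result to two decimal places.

M((Mg_0.16Fe_0.84)_3KAlSi_3O_10(OH)_2) = 496.735 g/mol, so wt% Fe = 140.729/496.735 × 100 = 28.33%.
M(FeCr_2O_4) = 223.833 g/mol, so wt% Fe = 55.845/223.833 × 100 = 24.95%.
28.33 − 24.95 = 3.38 pp.

3.38 percentage points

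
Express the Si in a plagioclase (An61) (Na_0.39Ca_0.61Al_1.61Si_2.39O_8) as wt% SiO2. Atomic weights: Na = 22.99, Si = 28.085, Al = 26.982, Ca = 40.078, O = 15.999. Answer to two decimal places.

Molar mass of Na_0.39Ca_0.61Al_1.61Si_2.39O_8 = 0.39·22.99 + 0.61·40.078 + 1.61·26.982 + 2.39·28.085 + 8·15.999 = 271.970 g/mol.
Each formula unit contains 2.39 Si, equivalent to 2.39/1 = 2.3900 mol SiO2.
M(SiO2) = 1×28.085 + 2×15.999 = 60.083 g/mol.
Mass of SiO2 per formula unit = 2.3900 × 60.083 = 143.598 g.
SiO2 wt% = 143.598 / 271.970 × 100 = 52.80%.

52.80 wt%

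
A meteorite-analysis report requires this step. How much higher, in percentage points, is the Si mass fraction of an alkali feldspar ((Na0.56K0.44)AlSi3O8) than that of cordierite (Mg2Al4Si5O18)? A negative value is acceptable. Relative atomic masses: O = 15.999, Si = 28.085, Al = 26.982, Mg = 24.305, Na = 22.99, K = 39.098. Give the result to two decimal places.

First mineral: 84.255 g Si in 269.307 g formula = 31.29 wt% Si.
Second mineral: 140.425 g Si in 584.945 g formula = 24.01 wt% Si.
31.29% − 24.01% gives a difference of 7.28 percentage points.

7.28 percentage points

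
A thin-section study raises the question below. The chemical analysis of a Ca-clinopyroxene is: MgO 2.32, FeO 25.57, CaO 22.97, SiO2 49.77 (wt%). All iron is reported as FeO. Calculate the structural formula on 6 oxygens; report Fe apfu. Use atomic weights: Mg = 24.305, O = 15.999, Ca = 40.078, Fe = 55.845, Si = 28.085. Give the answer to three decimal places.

0.861 Fe apfu

2.32 wt% MgO ÷ 40.304 g/mol = 0.05756 mol, giving 0.05756 Mg and 0.05756 O.
25.57 wt% FeO ÷ 71.844 g/mol = 0.35591 mol, giving 0.35591 Fe and 0.35591 O.
22.97 wt% CaO ÷ 56.077 g/mol = 0.40962 mol, giving 0.40962 Ca and 0.40962 O.
49.77 wt% SiO2 ÷ 60.083 g/mol = 0.82835 mol, giving 0.82835 Si and 1.65670 O.
Oxygen sums to 2.47979; scaling by 6/2.47979 = 2.41956 puts the formula on 6 O.
Fe: 0.35591 × 2.41956 = 0.861 atoms per formula unit.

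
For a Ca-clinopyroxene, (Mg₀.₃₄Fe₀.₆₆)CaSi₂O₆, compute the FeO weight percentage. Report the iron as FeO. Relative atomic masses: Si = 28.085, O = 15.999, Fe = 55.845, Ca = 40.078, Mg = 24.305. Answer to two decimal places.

M((Mg₀.₃₄Fe₀.₆₆)CaSi₂O₆) = 237.363 g/mol; M(FeO) = 71.844 g/mol.
Moles FeO per formula unit = 0.66 Fe ÷ 1 = 0.6600.
FeO fraction = (0.6600 × 71.844) / 237.363 = 47.417/237.363 = 0.1998.

19.98 wt%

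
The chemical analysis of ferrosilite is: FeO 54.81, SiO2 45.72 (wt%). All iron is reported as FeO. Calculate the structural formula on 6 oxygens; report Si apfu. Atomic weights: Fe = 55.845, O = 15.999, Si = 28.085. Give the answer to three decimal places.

FeO (M=71.844): mol = 0.76290; Fe = 0.76290, O = 0.76290.
SiO2 (M=60.083): mol = 0.76095; Si = 0.76095, O = 1.52190.
ΣO = 2.28480; factor = 6/ΣO = 2.62605.
Si apfu = 0.76095 × 2.62605 = 1.998.

1.998 Si apfu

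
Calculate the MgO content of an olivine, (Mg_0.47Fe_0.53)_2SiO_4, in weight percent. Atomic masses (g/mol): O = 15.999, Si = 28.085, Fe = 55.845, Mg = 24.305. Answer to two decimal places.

Molar mass of (Mg_0.47Fe_0.53)_2SiO_4 = 0.94×24.305 + 1.06×55.845 + 1×28.085 + 4×15.999 = 174.123 g/mol.
Each formula unit contains 0.94 Mg, equivalent to 0.94/1 = 0.9400 mol MgO.
M(MgO) = 1×24.305 + 1×15.999 = 40.304 g/mol.
Mass of MgO per formula unit = 0.9400 × 40.304 = 37.886 g.
MgO wt% = 37.886 / 174.123 × 100 = 21.76%.

21.76 wt%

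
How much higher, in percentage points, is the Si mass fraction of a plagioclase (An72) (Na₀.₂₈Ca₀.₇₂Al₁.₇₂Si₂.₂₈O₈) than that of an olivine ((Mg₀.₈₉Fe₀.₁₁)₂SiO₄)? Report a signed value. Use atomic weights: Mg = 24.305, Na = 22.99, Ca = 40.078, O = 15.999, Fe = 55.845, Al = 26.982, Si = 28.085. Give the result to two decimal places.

4.37 percentage points

First mineral: 64.034 g Si in 273.728 g formula = 23.39 wt% Si.
Second mineral: 28.085 g Si in 147.630 g formula = 19.02 wt% Si.
23.39% − 19.02% gives a difference of 4.37 percentage points.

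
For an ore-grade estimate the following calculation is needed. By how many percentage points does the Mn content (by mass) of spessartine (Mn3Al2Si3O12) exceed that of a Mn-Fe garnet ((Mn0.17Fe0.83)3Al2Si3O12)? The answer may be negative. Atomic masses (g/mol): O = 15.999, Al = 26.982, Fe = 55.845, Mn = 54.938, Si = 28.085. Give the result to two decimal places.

M(Mn3Al2Si3O12) = 495.021 g/mol, so wt% Mn = 164.814/495.021 × 100 = 33.29%.
M((Mn0.17Fe0.83)3Al2Si3O12) = 497.279 g/mol, so wt% Mn = 28.018/497.279 × 100 = 5.63%.
33.29 − 5.63 = 27.66 pp.

27.66 percentage points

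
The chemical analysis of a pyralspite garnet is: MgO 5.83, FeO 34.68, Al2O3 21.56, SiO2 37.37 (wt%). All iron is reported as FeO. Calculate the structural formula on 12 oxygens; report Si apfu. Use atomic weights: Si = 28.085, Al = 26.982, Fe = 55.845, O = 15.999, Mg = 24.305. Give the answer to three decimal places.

2.979 Si apfu

MgO (M=40.304): mol = 0.14465; Mg = 0.14465, O = 0.14465.
FeO (M=71.844): mol = 0.48271; Fe = 0.48271, O = 0.48271.
Al2O3 (M=101.961): mol = 0.21145; Al = 0.42290, O = 0.63435.
SiO2 (M=60.083): mol = 0.62197; Si = 0.62197, O = 1.24394.
ΣO = 2.50565; factor = 12/ΣO = 4.78918.
Si apfu = 0.62197 × 4.78918 = 2.979.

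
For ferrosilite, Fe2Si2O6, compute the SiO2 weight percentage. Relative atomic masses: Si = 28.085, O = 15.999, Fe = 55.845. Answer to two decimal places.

Formula mass = 263.854 g/mol.
2 Si → 2.0000 mol SiO2 per formula unit; M(SiO2) = 60.083, so SiO2 mass = 120.166 g.
120.166/263.854 × 100 = 45.54 wt%.

45.54 wt%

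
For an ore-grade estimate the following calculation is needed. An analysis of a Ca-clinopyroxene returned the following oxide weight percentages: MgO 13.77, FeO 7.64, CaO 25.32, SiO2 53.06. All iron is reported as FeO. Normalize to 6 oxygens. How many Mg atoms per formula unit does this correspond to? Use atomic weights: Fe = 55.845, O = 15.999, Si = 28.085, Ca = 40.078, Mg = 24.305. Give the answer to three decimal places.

0.769 Mg apfu

13.77 wt% MgO ÷ 40.304 g/mol = 0.34165 mol, giving 0.34165 Mg and 0.34165 O.
7.64 wt% FeO ÷ 71.844 g/mol = 0.10634 mol, giving 0.10634 Fe and 0.10634 O.
25.32 wt% CaO ÷ 56.077 g/mol = 0.45152 mol, giving 0.45152 Ca and 0.45152 O.
53.06 wt% SiO2 ÷ 60.083 g/mol = 0.88311 mol, giving 0.88311 Si and 1.76622 O.
Oxygen sums to 2.66573; scaling by 6/2.66573 = 2.25079 puts the formula on 6 O.
Mg: 0.34165 × 2.25079 = 0.769 atoms per formula unit.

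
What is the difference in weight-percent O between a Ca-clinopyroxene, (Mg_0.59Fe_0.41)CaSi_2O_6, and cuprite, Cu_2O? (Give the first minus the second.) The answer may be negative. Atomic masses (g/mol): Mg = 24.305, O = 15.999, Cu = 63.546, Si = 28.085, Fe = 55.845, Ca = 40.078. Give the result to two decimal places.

M((Mg_0.59Fe_0.41)CaSi_2O_6) = 229.478 g/mol, so wt% O = 95.994/229.478 × 100 = 41.83%.
M(Cu_2O) = 143.091 g/mol, so wt% O = 15.999/143.091 × 100 = 11.18%.
41.83 − 11.18 = 30.65 pp.

30.65 percentage points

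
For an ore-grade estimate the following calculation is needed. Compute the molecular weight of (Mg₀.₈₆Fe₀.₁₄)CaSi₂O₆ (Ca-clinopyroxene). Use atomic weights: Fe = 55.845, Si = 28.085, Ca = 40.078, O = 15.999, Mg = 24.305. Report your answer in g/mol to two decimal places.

Mg: 0.86 × 24.305 = 20.9023
Fe: 0.14 × 55.845 = 7.8183
Ca: 1 × 40.078 = 40.0780
Si: 2 × 28.085 = 56.1700
O: 6 × 15.999 = 95.9940
Summing the contributions gives the formula mass.

220.96 g/mol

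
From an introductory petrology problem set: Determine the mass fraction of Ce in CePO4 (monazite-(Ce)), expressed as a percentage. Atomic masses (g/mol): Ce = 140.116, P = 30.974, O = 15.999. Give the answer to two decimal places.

59.60 mass %

M(CePO4) = 235.086 g/mol.
Ce contributes 1 × 140.116 = 140.116 g per mole.
140.116/235.086 = 0.5960 → 59.60%.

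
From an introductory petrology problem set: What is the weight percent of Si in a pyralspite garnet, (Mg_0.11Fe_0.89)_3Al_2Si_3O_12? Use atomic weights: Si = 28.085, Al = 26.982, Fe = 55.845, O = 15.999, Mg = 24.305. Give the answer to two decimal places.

17.29 wt%

Molar mass of (Mg_0.11Fe_0.89)_3Al_2Si_3O_12: 0.33*24.305 + 2.67*55.845 + 2*26.982 + 3*28.085 + 12*15.999 = 487.334 g/mol.
Mass of Si per formula unit: 3 × 28.085 = 84.255 g.
Weight fraction Si = 84.255 / 487.334 = 0.1729.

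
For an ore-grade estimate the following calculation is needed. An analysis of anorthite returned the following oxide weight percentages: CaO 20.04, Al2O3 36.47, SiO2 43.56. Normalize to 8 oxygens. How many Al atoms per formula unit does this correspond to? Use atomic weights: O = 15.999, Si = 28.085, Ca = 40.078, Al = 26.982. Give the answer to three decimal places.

1.987 Al apfu

CaO: 20.04/56.077 = 0.35737 mol → 0.35737 mol Ca, 0.35737 mol O.
Al2O3: 36.47/101.961 = 0.35769 mol → 0.71538 mol Al, 1.07307 mol O.
SiO2: 43.56/60.083 = 0.72500 mol → 0.72500 mol Si, 1.45000 mol O.
Total oxygen = 2.88044 mol. Normalization factor = 8/2.88044 = 2.77735.
Al per 8 O = 0.71538 × 2.77735 = 1.987.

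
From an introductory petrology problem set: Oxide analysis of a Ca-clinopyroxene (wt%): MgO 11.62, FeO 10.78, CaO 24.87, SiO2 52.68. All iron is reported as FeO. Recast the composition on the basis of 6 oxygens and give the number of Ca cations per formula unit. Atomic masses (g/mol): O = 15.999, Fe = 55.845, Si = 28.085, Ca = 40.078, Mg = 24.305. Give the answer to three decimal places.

MgO: 11.62/40.304 = 0.28831 mol → 0.28831 mol Mg, 0.28831 mol O.
FeO: 10.78/71.844 = 0.15005 mol → 0.15005 mol Fe, 0.15005 mol O.
CaO: 24.87/56.077 = 0.44350 mol → 0.44350 mol Ca, 0.44350 mol O.
SiO2: 52.68/60.083 = 0.87679 mol → 0.87679 mol Si, 1.75358 mol O.
Total oxygen = 2.63544 mol. Normalization factor = 6/2.63544 = 2.27666.
Ca per 6 O = 0.44350 × 2.27666 = 1.010.

1.010 Ca apfu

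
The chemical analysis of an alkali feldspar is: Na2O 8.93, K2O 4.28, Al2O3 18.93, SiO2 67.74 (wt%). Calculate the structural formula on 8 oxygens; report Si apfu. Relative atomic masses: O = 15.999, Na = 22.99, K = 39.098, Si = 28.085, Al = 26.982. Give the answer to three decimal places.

3.005 Si apfu

Na2O (M=61.979): mol = 0.14408; Na = 0.28816, O = 0.14408.
K2O (M=94.195): mol = 0.04544; K = 0.09088, O = 0.04544.
Al2O3 (M=101.961): mol = 0.18566; Al = 0.37132, O = 0.55698.
SiO2 (M=60.083): mol = 1.12744; Si = 1.12744, O = 2.25488.
ΣO = 3.00138; factor = 8/ΣO = 2.66544.
Si apfu = 1.12744 × 2.66544 = 3.005.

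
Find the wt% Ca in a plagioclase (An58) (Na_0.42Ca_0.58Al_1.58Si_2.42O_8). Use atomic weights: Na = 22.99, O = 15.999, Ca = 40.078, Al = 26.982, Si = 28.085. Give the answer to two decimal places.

8.56 mass %

Molar mass of Na_0.42Ca_0.58Al_1.58Si_2.42O_8: 0.42·22.99 + 0.58·40.078 + 1.58·26.982 + 2.42·28.085 + 8·15.999 = 271.490 g/mol.
Mass of Ca per formula unit: 0.58 × 40.078 = 23.245 g.
Weight fraction Ca = 23.245 / 271.490 = 0.0856.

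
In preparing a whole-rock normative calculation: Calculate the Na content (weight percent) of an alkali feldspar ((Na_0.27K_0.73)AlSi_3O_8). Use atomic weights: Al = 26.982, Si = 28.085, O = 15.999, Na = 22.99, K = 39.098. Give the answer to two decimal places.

2.27 weight percent

M((Na_0.27K_0.73)AlSi_3O_8) = 273.978 g/mol.
Na contributes 0.27 × 22.99 = 6.207 g per mole.
6.207/273.978 = 0.0227 → 2.27%.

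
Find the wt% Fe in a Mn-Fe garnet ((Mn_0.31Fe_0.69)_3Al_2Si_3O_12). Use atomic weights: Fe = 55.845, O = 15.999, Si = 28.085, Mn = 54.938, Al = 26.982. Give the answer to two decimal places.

Formula mass = 0.93×54.938 + 2.07×55.845 + 2×26.982 + 3×28.085 + 12×15.999 = 496.898 g/mol, of which 115.599 g is Fe.
So Fe makes up 115.599/496.898 = 0.2326 of the mass, i.e. 23.26%.

23.26 wt%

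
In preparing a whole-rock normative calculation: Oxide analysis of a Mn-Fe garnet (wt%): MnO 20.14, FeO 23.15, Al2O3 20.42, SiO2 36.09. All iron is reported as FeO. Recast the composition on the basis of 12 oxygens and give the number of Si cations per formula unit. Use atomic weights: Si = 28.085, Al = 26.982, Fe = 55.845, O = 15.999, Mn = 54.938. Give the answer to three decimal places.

2.993 Si apfu

MnO (M=70.937): mol = 0.28391; Mn = 0.28391, O = 0.28391.
FeO (M=71.844): mol = 0.32223; Fe = 0.32223, O = 0.32223.
Al2O3 (M=101.961): mol = 0.20027; Al = 0.40054, O = 0.60081.
SiO2 (M=60.083): mol = 0.60067; Si = 0.60067, O = 1.20134.
ΣO = 2.40829; factor = 12/ΣO = 4.98279.
Si apfu = 0.60067 × 4.98279 = 2.993.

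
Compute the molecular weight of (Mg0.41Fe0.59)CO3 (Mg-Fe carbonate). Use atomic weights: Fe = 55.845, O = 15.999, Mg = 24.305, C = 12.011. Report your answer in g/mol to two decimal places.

The formula mass is the sum 0.41(24.305) + 0.59(55.845) + 1(12.011) + 3(15.999).

102.92 g/mol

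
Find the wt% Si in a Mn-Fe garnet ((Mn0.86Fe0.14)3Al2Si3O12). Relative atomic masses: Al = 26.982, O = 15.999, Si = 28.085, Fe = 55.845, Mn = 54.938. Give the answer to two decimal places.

M((Mn0.86Fe0.14)3Al2Si3O12) = 495.402 g/mol.
Si contributes 3 × 28.085 = 84.255 g per mole.
84.255/495.402 = 0.1701 → 17.01%.

17.01 wt%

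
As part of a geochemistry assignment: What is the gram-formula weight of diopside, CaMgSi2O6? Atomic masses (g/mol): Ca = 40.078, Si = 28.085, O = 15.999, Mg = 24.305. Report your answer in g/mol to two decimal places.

The formula mass is the sum 1(40.078) + 1(24.305) + 2(28.085) + 6(15.999).

216.55 g/mol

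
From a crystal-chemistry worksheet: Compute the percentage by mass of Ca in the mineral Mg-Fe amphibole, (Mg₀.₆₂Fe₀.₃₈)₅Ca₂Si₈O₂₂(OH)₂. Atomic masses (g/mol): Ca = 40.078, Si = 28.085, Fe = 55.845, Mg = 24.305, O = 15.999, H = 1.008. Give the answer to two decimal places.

Formula mass = 3.10·24.305 + 1.90·55.845 + 2·40.078 + 8·28.085 + 24·15.999 + 2·1.008 = 872.279 g/mol, of which 80.156 g is Ca.
So Ca makes up 80.156/872.279 = 0.0919 of the mass, i.e. 9.19%.

9.19 mass %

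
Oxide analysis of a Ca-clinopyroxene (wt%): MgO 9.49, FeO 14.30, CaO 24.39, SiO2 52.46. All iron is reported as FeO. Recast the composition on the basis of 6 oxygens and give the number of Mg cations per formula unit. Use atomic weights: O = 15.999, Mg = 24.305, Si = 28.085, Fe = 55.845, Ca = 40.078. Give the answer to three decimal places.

0.540 Mg apfu

MgO: 9.49/40.304 = 0.23546 mol → 0.23546 mol Mg, 0.23546 mol O.
FeO: 14.30/71.844 = 0.19904 mol → 0.19904 mol Fe, 0.19904 mol O.
CaO: 24.39/56.077 = 0.43494 mol → 0.43494 mol Ca, 0.43494 mol O.
SiO2: 52.46/60.083 = 0.87313 mol → 0.87313 mol Si, 1.74626 mol O.
Total oxygen = 2.61570 mol. Normalization factor = 6/2.61570 = 2.29384.
Mg per 6 O = 0.23546 × 2.29384 = 0.540.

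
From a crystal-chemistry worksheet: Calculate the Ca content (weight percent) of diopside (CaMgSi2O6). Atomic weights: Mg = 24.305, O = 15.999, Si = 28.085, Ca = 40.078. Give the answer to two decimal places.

Molar mass of CaMgSi2O6: 1·40.078 + 1·24.305 + 2·28.085 + 6·15.999 = 216.547 g/mol.
Mass of Ca per formula unit: 1 × 40.078 = 40.078 g.
Weight fraction Ca = 40.078 / 216.547 = 0.1851.

18.51 weight percent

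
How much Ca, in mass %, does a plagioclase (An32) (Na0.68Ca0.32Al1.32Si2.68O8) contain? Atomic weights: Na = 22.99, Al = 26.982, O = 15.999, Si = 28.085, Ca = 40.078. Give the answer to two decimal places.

Formula mass = 0.68*22.99 + 0.32*40.078 + 1.32*26.982 + 2.68*28.085 + 8*15.999 = 267.334 g/mol, of which 12.825 g is Ca.
So Ca makes up 12.825/267.334 = 0.0480 of the mass, i.e. 4.80%.

4.80 mass %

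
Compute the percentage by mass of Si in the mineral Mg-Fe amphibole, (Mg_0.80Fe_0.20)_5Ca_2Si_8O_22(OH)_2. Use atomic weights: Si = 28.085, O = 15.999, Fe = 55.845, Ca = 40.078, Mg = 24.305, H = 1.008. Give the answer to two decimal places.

M((Mg_0.80Fe_0.20)_5Ca_2Si_8O_22(OH)_2) = 843.893 g/mol.
Si contributes 8 × 28.085 = 224.680 g per mole.
224.680/843.893 = 0.2662 → 26.62%.

26.62 weight percent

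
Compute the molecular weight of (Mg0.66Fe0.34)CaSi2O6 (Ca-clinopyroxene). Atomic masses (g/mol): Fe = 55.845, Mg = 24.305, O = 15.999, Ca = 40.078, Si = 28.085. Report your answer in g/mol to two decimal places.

M = 0.66(24.305) + 0.34(55.845) + 1(40.078) + 2(28.085) + 6(15.999)

227.27 g/mol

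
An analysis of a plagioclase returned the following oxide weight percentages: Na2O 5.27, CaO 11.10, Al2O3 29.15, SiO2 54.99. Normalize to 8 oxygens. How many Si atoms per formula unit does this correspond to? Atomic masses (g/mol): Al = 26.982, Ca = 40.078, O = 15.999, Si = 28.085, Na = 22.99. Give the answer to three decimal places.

Na2O (M=61.979): mol = 0.08503; Na = 0.17006, O = 0.08503.
CaO (M=56.077): mol = 0.19794; Ca = 0.19794, O = 0.19794.
Al2O3 (M=101.961): mol = 0.28589; Al = 0.57178, O = 0.85767.
SiO2 (M=60.083): mol = 0.91523; Si = 0.91523, O = 1.83046.
ΣO = 2.97110; factor = 8/ΣO = 2.69261.
Si apfu = 0.91523 × 2.69261 = 2.464.

2.464 Si apfu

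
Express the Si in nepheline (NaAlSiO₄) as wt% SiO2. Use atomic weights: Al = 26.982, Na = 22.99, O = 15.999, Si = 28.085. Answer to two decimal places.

42.30 wt%

Molar mass of NaAlSiO₄ = 1*22.99 + 1*26.982 + 1*28.085 + 4*15.999 = 142.053 g/mol.
Each formula unit contains 1 Si, equivalent to 1/1 = 1.0000 mol SiO2.
M(SiO2) = 1×28.085 + 2×15.999 = 60.083 g/mol.
Mass of SiO2 per formula unit = 1.0000 × 60.083 = 60.083 g.
SiO2 wt% = 60.083 / 142.053 × 100 = 42.30%.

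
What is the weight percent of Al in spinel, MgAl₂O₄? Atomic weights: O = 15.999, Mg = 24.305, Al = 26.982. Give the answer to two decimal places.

37.93 mass %

Molar mass of MgAl₂O₄: 1*24.305 + 2*26.982 + 4*15.999 = 142.265 g/mol.
Mass of Al per formula unit: 2 × 26.982 = 53.964 g.
Weight fraction Al = 53.964 / 142.265 = 0.3793.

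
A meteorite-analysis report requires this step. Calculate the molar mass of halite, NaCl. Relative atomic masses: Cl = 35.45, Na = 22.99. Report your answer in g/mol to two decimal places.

The formula mass is the sum 1*22.99 + 1*35.45.

58.44 g/mol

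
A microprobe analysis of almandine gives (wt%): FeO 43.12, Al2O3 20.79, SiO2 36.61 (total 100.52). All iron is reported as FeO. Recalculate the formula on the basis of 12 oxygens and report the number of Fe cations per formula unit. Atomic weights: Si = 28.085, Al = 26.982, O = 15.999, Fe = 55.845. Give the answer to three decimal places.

2.963 Fe apfu

FeO (M=71.844): mol = 0.60019; Fe = 0.60019, O = 0.60019.
Al2O3 (M=101.961): mol = 0.20390; Al = 0.40780, O = 0.61170.
SiO2 (M=60.083): mol = 0.60932; Si = 0.60932, O = 1.21864.
ΣO = 2.43053; factor = 12/ΣO = 4.93719.
Fe apfu = 0.60019 × 4.93719 = 2.963.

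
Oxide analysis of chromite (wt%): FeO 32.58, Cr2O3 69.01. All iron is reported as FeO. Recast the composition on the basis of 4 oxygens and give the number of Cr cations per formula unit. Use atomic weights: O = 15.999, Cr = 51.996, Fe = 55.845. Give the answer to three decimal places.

FeO (M=71.844): mol = 0.45348; Fe = 0.45348, O = 0.45348.
Cr2O3 (M=151.989): mol = 0.45405; Cr = 0.90810, O = 1.36215.
ΣO = 1.81563; factor = 4/ΣO = 2.20309.
Cr apfu = 0.90810 × 2.20309 = 2.001.

2.001 Cr apfu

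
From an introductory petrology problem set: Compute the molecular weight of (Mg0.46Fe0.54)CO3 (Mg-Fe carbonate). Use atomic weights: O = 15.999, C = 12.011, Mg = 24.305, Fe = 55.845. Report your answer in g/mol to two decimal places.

Mg: 0.46 × 24.305 = 11.1803
Fe: 0.54 × 55.845 = 30.1563
C: 1 × 12.011 = 12.0110
O: 3 × 15.999 = 47.9970
Summing the contributions gives the formula mass.

101.34 g/mol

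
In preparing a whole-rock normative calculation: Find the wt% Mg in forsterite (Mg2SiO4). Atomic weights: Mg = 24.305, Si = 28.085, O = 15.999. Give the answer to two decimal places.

34.55 wt%

Molar mass of Mg2SiO4: 2·24.305 + 1·28.085 + 4·15.999 = 140.691 g/mol.
Mass of Mg per formula unit: 2 × 24.305 = 48.610 g.
Weight fraction Mg = 48.610 / 140.691 = 0.3455.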